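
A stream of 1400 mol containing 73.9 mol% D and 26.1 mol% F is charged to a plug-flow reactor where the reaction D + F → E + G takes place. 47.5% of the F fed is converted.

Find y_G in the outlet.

F reacted = 0.475 × 365.4 = 173.6 mol; ν_F = −1, so ξ = 173.6/1 = 173.6 mol.
Outlet amounts (n = n₀ + ν ξ):
  D: 1035 − 1(173.6) = 861
  F: 365.4 − 1(173.6) = 191.8
  E: 0 + 1(173.6) = 173.6
  G: 0 + 1(173.6) = 173.6
Total out = 1400 mol; y_G = 173.6 / 1400 = 0.124.

0.124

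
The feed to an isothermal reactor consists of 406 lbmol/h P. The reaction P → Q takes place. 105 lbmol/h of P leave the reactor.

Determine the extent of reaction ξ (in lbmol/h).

ξ = 301 lbmol/h

For P: n = n₀ − 1ξ → 105 = 406 − 1ξ, giving ξ = 301 lbmol/h.
Outlet amounts (n = n₀ + ν ξ):
  P: 406 − 1(301) = 105
  Q: 0 + 1(301) = 301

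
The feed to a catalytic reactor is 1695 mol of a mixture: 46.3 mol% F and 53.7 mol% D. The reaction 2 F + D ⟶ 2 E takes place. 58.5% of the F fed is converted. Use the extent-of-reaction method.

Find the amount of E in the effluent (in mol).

459 mol

F reacted = 0.585 × 784.8 = 459.1 mol; ν_F = −2, so ξ = 459.1/2 = 229.5 mol.
Outlet amounts (n = n₀ + ν ξ):
  F: 784.8 − 2(229.5) = 325.7
  D: 910.2 − 1(229.5) = 680.7
  E: 0 + 2(229.5) = 459.1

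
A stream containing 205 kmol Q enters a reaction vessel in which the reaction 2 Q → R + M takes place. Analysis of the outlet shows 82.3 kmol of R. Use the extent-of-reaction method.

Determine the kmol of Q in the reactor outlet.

40.4 kmol

For R: n = n₀ + 1ξ → 82.3 = 0 + 1ξ, giving ξ = 82.3 kmol.
Outlet amounts (n = n₀ + ν ξ):
  Q: 205 − 2(82.3) = 40.4
  R: 0 + 1(82.3) = 82.3
  M: 0 + 1(82.3) = 82.3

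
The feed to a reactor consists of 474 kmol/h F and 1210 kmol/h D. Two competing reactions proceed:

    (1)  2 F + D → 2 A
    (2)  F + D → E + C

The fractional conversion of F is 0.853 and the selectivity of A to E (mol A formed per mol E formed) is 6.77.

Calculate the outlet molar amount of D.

982 kmol/h

Conversion of F: F consumed = 0.853 × 474 = 404.3 kmol/h = 2ξ₁ + 1ξ₂.
Selectivity: 2ξ₁ / (1ξ₂) = 6.77 → ξ₁ = 3.385 ξ₂.
Substitute: (2·3.385 + 1) ξ₂ = 404.3 → ξ₂ = 52.04 kmol/h, ξ₁ = 176.1 kmol/h.
Outlet amounts (n = n₀ + Σ ν·ξ):
  F: 474 − 2(176.1) − 1(52.04) = 69.68
  D: 1210 − 1(176.1) − 1(52.04) = 981.8
  A: 0 + 2(176.1) = 352.3
  E: 0 + 1(52.04) = 52.04
  C: 0 + 1(52.04) = 52.04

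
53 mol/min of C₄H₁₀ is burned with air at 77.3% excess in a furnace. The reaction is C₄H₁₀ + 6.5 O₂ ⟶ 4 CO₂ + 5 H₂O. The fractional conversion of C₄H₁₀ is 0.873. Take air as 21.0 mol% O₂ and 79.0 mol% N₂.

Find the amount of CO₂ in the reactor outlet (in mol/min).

Stoichiometric O₂ = 6.5 × 53 = 344.5 mol/min; O₂ fed = 344.5 × 1.773 = 610.8 mol/min.
N₂ fed = 610.8 × 79/21 = 2298 mol/min.
Fuel reacted = 0.873 × 53 → ξ = 46.27 mol/min.
Outlet (n = n₀ + ν ξ):
  C₄H₁₀: 53 − 1(46.27) = 6.731
  O₂: 610.8 − 6.5(46.27) = 310.1
  N₂: 2298 (inert)
  CO₂: 0 + 4(46.27) = 185.1
  H₂O: 0 + 5(46.27) = 231.3

185 mol/min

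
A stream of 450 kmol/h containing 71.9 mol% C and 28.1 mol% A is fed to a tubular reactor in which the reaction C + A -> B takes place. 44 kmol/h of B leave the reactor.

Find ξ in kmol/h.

ξ = 44 kmol/h

For B: n = n₀ + 1ξ → 44 = 0 + 1ξ, giving ξ = 44 kmol/h.
Outlet amounts (n = n₀ + ν ξ):
  C: 323.6 − 1(44) = 279.6
  A: 126.5 − 1(44) = 82.45
  B: 0 + 1(44) = 44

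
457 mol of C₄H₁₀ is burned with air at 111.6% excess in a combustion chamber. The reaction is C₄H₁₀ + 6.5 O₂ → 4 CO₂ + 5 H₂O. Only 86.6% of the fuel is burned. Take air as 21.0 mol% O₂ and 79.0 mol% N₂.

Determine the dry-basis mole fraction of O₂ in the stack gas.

Stoichiometric O₂ = 6.5 × 457 = 2970 mol; O₂ fed = 2970 × 2.116 = 6286 mol.
N₂ fed = 6286 × 79/21 = 23650 mol.
Fuel reacted = 0.866 × 457 → ξ = 395.8 mol.
Outlet (n = n₀ + ν ξ):
  C₄H₁₀: 457 − 1(395.8) = 61.24
  O₂: 6286 − 6.5(395.8) = 3713
  N₂: 23650 (inert)
  CO₂: 0 + 4(395.8) = 1583
  H₂O: 0 + 5(395.8) = 1979
Dry total = 29000 mol; y_O₂ (dry) = 3713 / 29000 = 0.128.

0.128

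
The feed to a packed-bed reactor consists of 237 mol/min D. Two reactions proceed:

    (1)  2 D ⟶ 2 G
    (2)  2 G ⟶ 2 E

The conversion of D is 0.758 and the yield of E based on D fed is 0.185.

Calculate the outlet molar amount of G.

136 mol/min

Conversion of D: D consumed = 2ξ₁ = 0.758 × 237 → ξ₁ = 89.82 mol/min.
Yield of E: 2ξ₂ / 237 = 0.185 → ξ₂ = 21.92 mol/min.
Outlet amounts (n = n₀ + Σ ν·ξ):
  D: 237 − 2(89.82) = 57.35
  G: 0 + 2(89.82) − 2(21.92) = 135.8
  E: 0 + 2(21.92) = 43.84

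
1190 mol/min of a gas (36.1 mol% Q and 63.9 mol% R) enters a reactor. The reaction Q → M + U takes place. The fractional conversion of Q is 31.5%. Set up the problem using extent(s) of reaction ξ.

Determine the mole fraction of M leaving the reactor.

Q reacted = 0.315 × 429.6 = 135.3 mol/min; ν_Q = −1, so ξ = 135.3/1 = 135.3 mol/min.
Outlet amounts (n = n₀ + ν ξ):
  Q: 429.6 − 1(135.3) = 294.3
  M: 0 + 1(135.3) = 135.3
  U: 0 + 1(135.3) = 135.3
  R: 760.4 (inert)
Total out = 1325 mol/min; y_M = 135.3 / 1325 = 0.1021.

0.102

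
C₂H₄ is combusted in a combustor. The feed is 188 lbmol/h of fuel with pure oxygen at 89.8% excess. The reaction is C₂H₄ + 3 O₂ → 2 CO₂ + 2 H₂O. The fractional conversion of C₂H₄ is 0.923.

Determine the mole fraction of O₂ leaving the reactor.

Stoichiometric O₂ = 3 × 188 = 564 lbmol/h; O₂ fed = 564 × 1.898 = 1070 lbmol/h.
Fuel reacted = 0.923 × 188 → ξ = 173.5 lbmol/h.
Outlet (n = n₀ + ν ξ):
  C₂H₄: 188 − 1(173.5) = 14.48
  O₂: 1070 − 3(173.5) = 549.9
  CO₂: 0 + 2(173.5) = 347
  H₂O: 0 + 2(173.5) = 347
Total out = 1258 lbmol/h; y_O₂ = 549.9 / 1258 = 0.437.

0.437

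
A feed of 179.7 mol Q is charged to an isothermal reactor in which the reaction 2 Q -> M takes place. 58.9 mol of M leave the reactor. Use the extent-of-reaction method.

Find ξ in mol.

For M: n = n₀ + 1ξ → 58.9 = 0 + 1ξ, giving ξ = 58.9 mol.
Outlet amounts (n = n₀ + ν ξ):
  Q: 179.7 − 2(58.9) = 61.9
  M: 0 + 1(58.9) = 58.9

ξ = 58.9 mol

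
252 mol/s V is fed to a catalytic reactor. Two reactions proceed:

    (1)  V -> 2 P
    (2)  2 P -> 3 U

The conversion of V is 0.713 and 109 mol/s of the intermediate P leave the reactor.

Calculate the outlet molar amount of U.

376 mol/s

Conversion of V: V consumed = 1ξ₁ = 0.713 × 252 → ξ₁ = 179.7 mol/s.
P balance: n_P = 0 + 2ξ₁ − 2ξ₂ = 109 → ξ₂ = (2·179.7 − 109)/2 = 125.2 mol/s.
Outlet amounts (n = n₀ + Σ ν·ξ):
  V: 252 − 1(179.7) = 72.32
  P: 0 + 2(179.7) − 2(125.2) = 109
  U: 0 + 3(125.2) = 375.5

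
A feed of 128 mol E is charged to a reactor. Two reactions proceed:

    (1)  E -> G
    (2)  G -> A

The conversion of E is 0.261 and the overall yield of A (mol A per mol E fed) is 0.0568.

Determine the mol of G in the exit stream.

Conversion of E: E consumed = 1ξ₁ = 0.261 × 128 → ξ₁ = 33.41 mol.
Yield of A: 1ξ₂ / 128 = 0.0568 → ξ₂ = 7.27 mol.
Outlet amounts (n = n₀ + Σ ν·ξ):
  E: 128 − 1(33.41) = 94.59
  G: 0 + 1(33.41) − 1(7.27) = 26.14
  A: 0 + 1(7.27) = 7.27

26.1 mol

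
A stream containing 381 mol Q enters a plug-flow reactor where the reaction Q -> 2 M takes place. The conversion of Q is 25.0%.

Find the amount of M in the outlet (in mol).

190 mol

Q reacted = 0.25 × 381 = 95.25 mol; ν_Q = −1, so ξ = 95.25/1 = 95.25 mol.
Outlet amounts (n = n₀ + ν ξ):
  Q: 381 − 1(95.25) = 285.8
  M: 0 + 2(95.25) = 190.5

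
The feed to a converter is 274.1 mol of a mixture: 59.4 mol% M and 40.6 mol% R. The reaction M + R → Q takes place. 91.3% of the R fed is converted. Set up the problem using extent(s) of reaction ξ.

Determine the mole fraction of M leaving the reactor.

0.355

R reacted = 0.913 × 111.3 = 101.6 mol; ν_R = −1, so ξ = 101.6/1 = 101.6 mol.
Outlet amounts (n = n₀ + ν ξ):
  M: 162.8 − 1(101.6) = 61.21
  R: 111.3 − 1(101.6) = 9.682
  Q: 0 + 1(101.6) = 101.6
Total out = 172.5 mol; y_M = 61.21 / 172.5 = 0.3549.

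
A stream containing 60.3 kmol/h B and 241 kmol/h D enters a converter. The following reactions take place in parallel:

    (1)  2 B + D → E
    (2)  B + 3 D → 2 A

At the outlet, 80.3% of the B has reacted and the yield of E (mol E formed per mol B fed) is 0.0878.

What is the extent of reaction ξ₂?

ξ₂ = 37.8 kmol/h

Yield of E: 1ξ₁ / 60.3 = 0.0878 → ξ₁ = 5.294 kmol/h.
Conversion of B: 2ξ₁ + 1ξ₂ = 0.803 × 60.3 = 48.42 → ξ₂ = 37.83 kmol/h.
Outlet amounts (n = n₀ + Σ ν·ξ):
  B: 60.3 − 2(5.294) − 1(37.83) = 11.88
  D: 241 − 1(5.294) − 3(37.83) = 122.2
  E: 0 + 1(5.294) = 5.294
  A: 0 + 2(37.83) = 75.66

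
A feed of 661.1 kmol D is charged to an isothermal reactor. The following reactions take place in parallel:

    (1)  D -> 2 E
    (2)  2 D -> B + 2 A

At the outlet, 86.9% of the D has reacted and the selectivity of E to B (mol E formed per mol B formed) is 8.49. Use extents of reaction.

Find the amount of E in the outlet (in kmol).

Conversion of D: D consumed = 0.869 × 661.1 = 574.5 kmol = 1ξ₁ + 2ξ₂.
Selectivity: 2ξ₁ / (1ξ₂) = 8.49 → ξ₁ = 4.245 ξ₂.
Substitute: (1·4.245 + 2) ξ₂ = 574.5 → ξ₂ = 91.99 kmol, ξ₁ = 390.5 kmol.
Outlet amounts (n = n₀ + Σ ν·ξ):
  D: 661.1 − 1(390.5) − 2(91.99) = 86.6
  E: 0 + 2(390.5) = 781
  B: 0 + 1(91.99) = 91.99
  A: 0 + 2(91.99) = 184

781 kmol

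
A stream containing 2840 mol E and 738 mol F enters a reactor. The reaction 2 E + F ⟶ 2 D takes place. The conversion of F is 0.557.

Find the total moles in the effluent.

3170 mol

F reacted = 0.557 × 738 = 411.1 mol; ν_F = −1, so ξ = 411.1/1 = 411.1 mol.
Outlet amounts (n = n₀ + ν ξ):
  E: 2840 − 2(411.1) = 2018
  F: 738 − 1(411.1) = 326.9
  D: 0 + 2(411.1) = 822.1
Total out = 2018 + 326.9 + 822.1 = 3167 mol.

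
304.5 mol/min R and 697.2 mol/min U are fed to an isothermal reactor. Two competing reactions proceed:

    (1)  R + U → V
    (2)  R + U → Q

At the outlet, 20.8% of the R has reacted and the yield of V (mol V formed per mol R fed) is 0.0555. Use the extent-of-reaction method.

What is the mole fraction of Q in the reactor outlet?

Yield of V: 1ξ₁ / 304.5 = 0.0555 → ξ₁ = 16.9 mol/min.
Conversion of R: 1ξ₁ + 1ξ₂ = 0.208 × 304.5 = 63.34 → ξ₂ = 46.44 mol/min.
Outlet amounts (n = n₀ + Σ ν·ξ):
  R: 304.5 − 1(16.9) − 1(46.44) = 241.2
  U: 697.2 − 1(16.9) − 1(46.44) = 633.9
  V: 0 + 1(16.9) = 16.9
  Q: 0 + 1(46.44) = 46.44
Total out = 938.4 mol/min; y_Q = 46.44 / 938.4 = 0.04949.

0.0495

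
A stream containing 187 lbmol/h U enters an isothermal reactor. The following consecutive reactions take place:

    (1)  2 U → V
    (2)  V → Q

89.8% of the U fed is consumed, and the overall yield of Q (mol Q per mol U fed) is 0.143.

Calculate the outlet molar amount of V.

Conversion of U: U consumed = 2ξ₁ = 0.898 × 187 → ξ₁ = 83.96 lbmol/h.
Yield of Q: 1ξ₂ / 187 = 0.143 → ξ₂ = 26.74 lbmol/h.
Outlet amounts (n = n₀ + Σ ν·ξ):
  U: 187 − 2(83.96) = 19.07
  V: 0 + 1(83.96) − 1(26.74) = 57.22
  Q: 0 + 1(26.74) = 26.74

57.2 lbmol/h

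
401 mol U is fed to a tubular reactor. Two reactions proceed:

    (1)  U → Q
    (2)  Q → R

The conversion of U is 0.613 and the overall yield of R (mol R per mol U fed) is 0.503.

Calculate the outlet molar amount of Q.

44.1 mol

Conversion of U: U consumed = 1ξ₁ = 0.613 × 401 → ξ₁ = 245.8 mol.
Yield of R: 1ξ₂ / 401 = 0.503 → ξ₂ = 201.7 mol.
Outlet amounts (n = n₀ + Σ ν·ξ):
  U: 401 − 1(245.8) = 155.2
  Q: 0 + 1(245.8) − 1(201.7) = 44.11
  R: 0 + 1(201.7) = 201.7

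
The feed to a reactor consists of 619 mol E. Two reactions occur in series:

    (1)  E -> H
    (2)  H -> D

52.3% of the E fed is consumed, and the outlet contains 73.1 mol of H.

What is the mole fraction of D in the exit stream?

Conversion of E: E consumed = 1ξ₁ = 0.523 × 619 → ξ₁ = 323.7 mol.
H balance: n_H = 0 + 1ξ₁ − 1ξ₂ = 73.1 → ξ₂ = (1·323.7 − 73.1)/1 = 250.6 mol.
Outlet amounts (n = n₀ + Σ ν·ξ):
  E: 619 − 1(323.7) = 295.3
  H: 0 + 1(323.7) − 1(250.6) = 73.1
  D: 0 + 1(250.6) = 250.6
Total out = 619 mol; y_D = 250.6 / 619 = 0.4049.

0.405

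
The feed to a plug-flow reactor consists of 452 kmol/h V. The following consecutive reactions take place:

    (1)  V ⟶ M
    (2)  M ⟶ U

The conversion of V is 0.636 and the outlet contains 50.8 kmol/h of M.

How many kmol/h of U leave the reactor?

Conversion of V: V consumed = 1ξ₁ = 0.636 × 452 → ξ₁ = 287.5 kmol/h.
M balance: n_M = 0 + 1ξ₁ − 1ξ₂ = 50.8 → ξ₂ = (1·287.5 − 50.8)/1 = 236.7 kmol/h.
Outlet amounts (n = n₀ + Σ ν·ξ):
  V: 452 − 1(287.5) = 164.5
  M: 0 + 1(287.5) − 1(236.7) = 50.8
  U: 0 + 1(236.7) = 236.7

237 kmol/h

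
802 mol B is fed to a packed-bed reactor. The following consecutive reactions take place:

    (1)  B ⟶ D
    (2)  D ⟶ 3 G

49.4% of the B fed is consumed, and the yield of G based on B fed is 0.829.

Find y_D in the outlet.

0.14

Conversion of B: B consumed = 1ξ₁ = 0.494 × 802 → ξ₁ = 396.2 mol.
Yield of G: 3ξ₂ / 802 = 0.829 → ξ₂ = 221.6 mol.
Outlet amounts (n = n₀ + Σ ν·ξ):
  B: 802 − 1(396.2) = 405.8
  D: 0 + 1(396.2) − 1(221.6) = 174.6
  G: 0 + 3(221.6) = 664.9
Total out = 1245 mol; y_D = 174.6 / 1245 = 0.1402.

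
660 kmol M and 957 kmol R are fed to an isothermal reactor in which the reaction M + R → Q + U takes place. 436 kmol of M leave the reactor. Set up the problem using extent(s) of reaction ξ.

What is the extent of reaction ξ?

ξ = 224 kmol

For M: n = n₀ − 1ξ → 436 = 660 − 1ξ, giving ξ = 224 kmol.
Outlet amounts (n = n₀ + ν ξ):
  M: 660 − 1(224) = 436
  R: 957 − 1(224) = 733
  Q: 0 + 1(224) = 224
  U: 0 + 1(224) = 224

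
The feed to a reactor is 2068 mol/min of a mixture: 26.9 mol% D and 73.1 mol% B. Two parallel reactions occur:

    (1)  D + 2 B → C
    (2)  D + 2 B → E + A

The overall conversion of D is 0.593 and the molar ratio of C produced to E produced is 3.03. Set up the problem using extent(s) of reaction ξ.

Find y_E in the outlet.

Conversion of D: D consumed = 0.593 × 556.3 = 329.9 mol/min = 1ξ₁ + 1ξ₂.
Selectivity: 1ξ₁ / (1ξ₂) = 3.03 → ξ₁ = 3.03 ξ₂.
Substitute: (1·3.03 + 1) ξ₂ = 329.9 → ξ₂ = 81.86 mol/min, ξ₁ = 248 mol/min.
Outlet amounts (n = n₀ + Σ ν·ξ):
  D: 556.3 − 1(248) − 1(81.86) = 226.4
  B: 1512 − 2(248) − 2(81.86) = 851.9
  C: 0 + 1(248) = 248
  E: 0 + 1(81.86) = 81.86
  A: 0 + 1(81.86) = 81.86
Total out = 1490 mol/min; y_E = 81.86 / 1490 = 0.05493.

0.0549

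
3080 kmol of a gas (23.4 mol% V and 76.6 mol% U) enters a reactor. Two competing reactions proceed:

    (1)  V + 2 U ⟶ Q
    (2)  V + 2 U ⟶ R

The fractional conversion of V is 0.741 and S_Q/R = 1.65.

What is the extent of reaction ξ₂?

Conversion of V: V consumed = 0.741 × 720.7 = 534.1 kmol = 1ξ₁ + 1ξ₂.
Selectivity: 1ξ₁ / (1ξ₂) = 1.65 → ξ₁ = 1.65 ξ₂.
Substitute: (1·1.65 + 1) ξ₂ = 534.1 → ξ₂ = 201.5 kmol, ξ₁ = 332.5 kmol.
Outlet amounts (n = n₀ + Σ ν·ξ):
  V: 720.7 − 1(332.5) − 1(201.5) = 186.7
  U: 2359 − 2(332.5) − 2(201.5) = 1291
  Q: 0 + 1(332.5) = 332.5
  R: 0 + 1(201.5) = 201.5

ξ₂ = 202 kmol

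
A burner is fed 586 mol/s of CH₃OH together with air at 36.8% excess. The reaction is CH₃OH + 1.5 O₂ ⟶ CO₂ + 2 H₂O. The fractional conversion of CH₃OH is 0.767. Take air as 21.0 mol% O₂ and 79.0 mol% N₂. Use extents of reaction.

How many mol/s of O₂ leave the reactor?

Stoichiometric O₂ = 1.5 × 586 = 879 mol/s; O₂ fed = 879 × 1.368 = 1202 mol/s.
N₂ fed = 1202 × 79/21 = 4524 mol/s.
Fuel reacted = 0.767 × 586 → ξ = 449.5 mol/s.
Outlet (n = n₀ + ν ξ):
  CH₃OH: 586 − 1(449.5) = 136.5
  O₂: 1202 − 1.5(449.5) = 528.3
  N₂: 4524 (inert)
  CO₂: 0 + 1(449.5) = 449.5
  H₂O: 0 + 2(449.5) = 898.9

528 mol/s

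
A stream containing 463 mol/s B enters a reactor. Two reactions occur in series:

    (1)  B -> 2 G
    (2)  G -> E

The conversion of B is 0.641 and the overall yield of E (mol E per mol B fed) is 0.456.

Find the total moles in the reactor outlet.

Conversion of B: B consumed = 1ξ₁ = 0.641 × 463 → ξ₁ = 296.8 mol/s.
Yield of E: 1ξ₂ / 463 = 0.456 → ξ₂ = 211.1 mol/s.
Outlet amounts (n = n₀ + Σ ν·ξ):
  B: 463 − 1(296.8) = 166.2
  G: 0 + 2(296.8) − 1(211.1) = 382.4
  E: 0 + 1(211.1) = 211.1
Total out = 166.2 + 382.4 + 211.1 = 759.8 mol/s.

760 mol/s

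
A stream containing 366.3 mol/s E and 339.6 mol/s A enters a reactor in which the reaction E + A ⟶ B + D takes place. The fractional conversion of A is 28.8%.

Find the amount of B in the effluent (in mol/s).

A reacted = 0.288 × 339.6 = 97.8 mol/s; ν_A = −1, so ξ = 97.8/1 = 97.8 mol/s.
Outlet amounts (n = n₀ + ν ξ):
  E: 366.3 − 1(97.8) = 268.5
  A: 339.6 − 1(97.8) = 241.8
  B: 0 + 1(97.8) = 97.8
  D: 0 + 1(97.8) = 97.8

97.8 mol/s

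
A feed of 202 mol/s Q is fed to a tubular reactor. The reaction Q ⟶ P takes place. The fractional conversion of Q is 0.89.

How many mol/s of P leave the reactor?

180 mol/s

Q reacted = 0.89 × 202 = 179.8 mol/s; ν_Q = −1, so ξ = 179.8/1 = 179.8 mol/s.
Outlet amounts (n = n₀ + ν ξ):
  Q: 202 − 1(179.8) = 22.22
  P: 0 + 1(179.8) = 179.8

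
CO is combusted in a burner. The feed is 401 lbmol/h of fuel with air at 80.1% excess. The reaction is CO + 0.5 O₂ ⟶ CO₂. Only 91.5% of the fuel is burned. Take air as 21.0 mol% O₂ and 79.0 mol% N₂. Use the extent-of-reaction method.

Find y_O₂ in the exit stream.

0.0917

Stoichiometric O₂ = 0.5 × 401 = 200.5 lbmol/h; O₂ fed = 200.5 × 1.801 = 361.1 lbmol/h.
N₂ fed = 361.1 × 79/21 = 1358 lbmol/h.
Fuel reacted = 0.915 × 401 → ξ = 366.9 lbmol/h.
Outlet (n = n₀ + ν ξ):
  CO: 401 − 1(366.9) = 34.08
  O₂: 361.1 − 0.5(366.9) = 177.6
  N₂: 1358 (inert)
  CO₂: 0 + 1(366.9) = 366.9
Total out = 1937 lbmol/h; y_O₂ = 177.6 / 1937 = 0.09171.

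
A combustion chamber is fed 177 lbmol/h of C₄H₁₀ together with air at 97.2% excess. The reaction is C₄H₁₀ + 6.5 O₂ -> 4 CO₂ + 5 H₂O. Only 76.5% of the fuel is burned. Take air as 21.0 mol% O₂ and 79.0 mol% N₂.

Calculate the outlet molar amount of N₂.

8530 lbmol/h

Stoichiometric O₂ = 6.5 × 177 = 1150 lbmol/h; O₂ fed = 1150 × 1.972 = 2269 lbmol/h.
N₂ fed = 2269 × 79/21 = 8535 lbmol/h.
Fuel reacted = 0.765 × 177 → ξ = 135.4 lbmol/h.
Outlet (n = n₀ + ν ξ):
  C₄H₁₀: 177 − 1(135.4) = 41.59
  O₂: 2269 − 6.5(135.4) = 1389
  N₂: 8535 (inert)
  CO₂: 0 + 4(135.4) = 541.6
  H₂O: 0 + 5(135.4) = 677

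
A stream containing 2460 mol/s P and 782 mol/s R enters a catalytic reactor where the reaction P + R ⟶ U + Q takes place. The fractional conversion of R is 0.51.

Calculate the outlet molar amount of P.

2060 mol/s

R reacted = 0.51 × 782 = 398.8 mol/s; ν_R = −1, so ξ = 398.8/1 = 398.8 mol/s.
Outlet amounts (n = n₀ + ν ξ):
  P: 2460 − 1(398.8) = 2061
  R: 782 − 1(398.8) = 383.2
  U: 0 + 1(398.8) = 398.8
  Q: 0 + 1(398.8) = 398.8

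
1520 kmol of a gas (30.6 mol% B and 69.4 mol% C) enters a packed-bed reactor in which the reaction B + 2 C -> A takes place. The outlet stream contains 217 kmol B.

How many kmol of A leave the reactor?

For B: n = n₀ − 1ξ → 217 = 465.1 − 1ξ, giving ξ = 248.1 kmol.
Outlet amounts (n = n₀ + ν ξ):
  B: 465.1 − 1(248.1) = 217
  C: 1055 − 2(248.1) = 558.6
  A: 0 + 1(248.1) = 248.1

248 kmol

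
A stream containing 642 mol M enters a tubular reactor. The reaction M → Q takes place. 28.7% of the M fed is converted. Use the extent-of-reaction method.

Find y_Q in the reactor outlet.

M reacted = 0.287 × 642 = 184.3 mol; ν_M = −1, so ξ = 184.3/1 = 184.3 mol.
Outlet amounts (n = n₀ + ν ξ):
  M: 642 − 1(184.3) = 457.7
  Q: 0 + 1(184.3) = 184.3
Total out = 642 mol; y_Q = 184.3 / 642 = 0.287.

0.287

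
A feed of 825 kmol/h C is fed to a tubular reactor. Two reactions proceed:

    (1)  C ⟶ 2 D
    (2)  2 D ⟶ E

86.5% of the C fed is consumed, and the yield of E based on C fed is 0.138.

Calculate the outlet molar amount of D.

1200 kmol/h

Conversion of C: C consumed = 1ξ₁ = 0.865 × 825 → ξ₁ = 713.6 kmol/h.
Yield of E: 1ξ₂ / 825 = 0.138 → ξ₂ = 113.9 kmol/h.
Outlet amounts (n = n₀ + Σ ν·ξ):
  C: 825 − 1(713.6) = 111.4
  D: 0 + 2(713.6) − 2(113.9) = 1200
  E: 0 + 1(113.9) = 113.9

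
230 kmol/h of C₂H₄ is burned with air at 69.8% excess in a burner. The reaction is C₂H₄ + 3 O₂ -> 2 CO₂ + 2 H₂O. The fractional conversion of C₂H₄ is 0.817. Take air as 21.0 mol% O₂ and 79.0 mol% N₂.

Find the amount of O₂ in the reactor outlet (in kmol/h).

608 kmol/h

Stoichiometric O₂ = 3 × 230 = 690 kmol/h; O₂ fed = 690 × 1.698 = 1172 kmol/h.
N₂ fed = 1172 × 79/21 = 4408 kmol/h.
Fuel reacted = 0.817 × 230 → ξ = 187.9 kmol/h.
Outlet (n = n₀ + ν ξ):
  C₂H₄: 230 − 1(187.9) = 42.09
  O₂: 1172 − 3(187.9) = 607.9
  N₂: 4408 (inert)
  CO₂: 0 + 2(187.9) = 375.8
  H₂O: 0 + 2(187.9) = 375.8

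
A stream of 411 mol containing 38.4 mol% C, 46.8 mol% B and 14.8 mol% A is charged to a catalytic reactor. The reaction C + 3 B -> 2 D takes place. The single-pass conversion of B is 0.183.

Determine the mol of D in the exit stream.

23.5 mol

B reacted = 0.183 × 192.3 = 35.2 mol; ν_B = −3, so ξ = 35.2/3 = 11.73 mol.
Outlet amounts (n = n₀ + ν ξ):
  C: 157.8 − 1(11.73) = 146.1
  B: 192.3 − 3(11.73) = 157.1
  D: 0 + 2(11.73) = 23.47
  A: 60.83 (inert)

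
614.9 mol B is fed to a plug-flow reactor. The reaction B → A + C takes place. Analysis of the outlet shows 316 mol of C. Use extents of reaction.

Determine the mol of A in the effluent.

316 mol

For C: n = n₀ + 1ξ → 316 = 0 + 1ξ, giving ξ = 316 mol.
Outlet amounts (n = n₀ + ν ξ):
  B: 614.9 − 1(316) = 298.9
  A: 0 + 1(316) = 316
  C: 0 + 1(316) = 316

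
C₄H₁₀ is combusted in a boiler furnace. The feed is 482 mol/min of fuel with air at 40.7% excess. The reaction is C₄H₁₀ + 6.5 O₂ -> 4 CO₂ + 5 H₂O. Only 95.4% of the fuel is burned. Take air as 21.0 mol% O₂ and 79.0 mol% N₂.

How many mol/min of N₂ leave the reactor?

16600 mol/min

Stoichiometric O₂ = 6.5 × 482 = 3133 mol/min; O₂ fed = 3133 × 1.407 = 4408 mol/min.
N₂ fed = 4408 × 79/21 = 16580 mol/min.
Fuel reacted = 0.954 × 482 → ξ = 459.8 mol/min.
Outlet (n = n₀ + ν ξ):
  C₄H₁₀: 482 − 1(459.8) = 22.17
  O₂: 4408 − 6.5(459.8) = 1419
  N₂: 16580 (inert)
  CO₂: 0 + 4(459.8) = 1839
  H₂O: 0 + 5(459.8) = 2299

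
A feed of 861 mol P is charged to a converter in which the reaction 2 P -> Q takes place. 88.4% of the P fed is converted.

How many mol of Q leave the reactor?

P reacted = 0.884 × 861 = 761.1 mol; ν_P = −2, so ξ = 761.1/2 = 380.6 mol.
Outlet amounts (n = n₀ + ν ξ):
  P: 861 − 2(380.6) = 99.88
  Q: 0 + 1(380.6) = 380.6

381 mol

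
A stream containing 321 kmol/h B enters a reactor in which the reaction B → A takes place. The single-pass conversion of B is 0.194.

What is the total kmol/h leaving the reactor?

B reacted = 0.194 × 321 = 62.27 kmol/h; ν_B = −1, so ξ = 62.27/1 = 62.27 kmol/h.
Outlet amounts (n = n₀ + ν ξ):
  B: 321 − 1(62.27) = 258.7
  A: 0 + 1(62.27) = 62.27
Total out = 258.7 + 62.27 = 321 kmol/h.

321 kmol/h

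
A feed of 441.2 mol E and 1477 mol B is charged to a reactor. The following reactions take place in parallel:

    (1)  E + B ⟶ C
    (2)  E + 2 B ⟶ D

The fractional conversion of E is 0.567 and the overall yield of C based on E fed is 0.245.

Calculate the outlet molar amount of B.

1080 mol

Yield of C: 1ξ₁ / 441.2 = 0.245 → ξ₁ = 108.1 mol.
Conversion of E: 1ξ₁ + 1ξ₂ = 0.567 × 441.2 = 250.2 → ξ₂ = 142.1 mol.
Outlet amounts (n = n₀ + Σ ν·ξ):
  E: 441.2 − 1(108.1) − 1(142.1) = 191
  B: 1477 − 1(108.1) − 2(142.1) = 1085
  C: 0 + 1(108.1) = 108.1
  D: 0 + 1(142.1) = 142.1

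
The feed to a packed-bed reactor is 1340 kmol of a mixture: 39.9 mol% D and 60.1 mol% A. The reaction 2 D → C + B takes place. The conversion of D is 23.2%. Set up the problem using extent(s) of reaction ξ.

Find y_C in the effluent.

D reacted = 0.232 × 534.7 = 124 kmol; ν_D = −2, so ξ = 124/2 = 62.02 kmol.
Outlet amounts (n = n₀ + ν ξ):
  D: 534.7 − 2(62.02) = 410.6
  C: 0 + 1(62.02) = 62.02
  B: 0 + 1(62.02) = 62.02
  A: 805.3 (inert)
Total out = 1340 kmol; y_C = 62.02 / 1340 = 0.04628.

0.0463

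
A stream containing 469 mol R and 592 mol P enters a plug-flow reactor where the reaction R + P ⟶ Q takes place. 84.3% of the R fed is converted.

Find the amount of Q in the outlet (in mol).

R reacted = 0.843 × 469 = 395.4 mol; ν_R = −1, so ξ = 395.4/1 = 395.4 mol.
Outlet amounts (n = n₀ + ν ξ):
  R: 469 − 1(395.4) = 73.63
  P: 592 − 1(395.4) = 196.6
  Q: 0 + 1(395.4) = 395.4

395 mol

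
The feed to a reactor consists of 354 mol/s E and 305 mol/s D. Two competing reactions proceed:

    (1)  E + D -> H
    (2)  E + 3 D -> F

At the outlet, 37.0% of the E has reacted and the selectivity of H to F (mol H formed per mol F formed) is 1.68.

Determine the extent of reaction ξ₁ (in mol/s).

Conversion of E: E consumed = 0.37 × 354 = 131 mol/s = 1ξ₁ + 1ξ₂.
Selectivity: 1ξ₁ / (1ξ₂) = 1.68 → ξ₁ = 1.68 ξ₂.
Substitute: (1·1.68 + 1) ξ₂ = 131 → ξ₂ = 48.87 mol/s, ξ₁ = 82.11 mol/s.
Outlet amounts (n = n₀ + Σ ν·ξ):
  E: 354 − 1(82.11) − 1(48.87) = 223
  D: 305 − 1(82.11) − 3(48.87) = 76.27
  H: 0 + 1(82.11) = 82.11
  F: 0 + 1(48.87) = 48.87

ξ₁ = 82.1 mol/s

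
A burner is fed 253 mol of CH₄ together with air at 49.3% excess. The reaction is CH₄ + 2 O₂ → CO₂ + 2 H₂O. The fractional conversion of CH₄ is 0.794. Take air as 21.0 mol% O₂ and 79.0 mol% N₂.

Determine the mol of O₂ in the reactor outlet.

Stoichiometric O₂ = 2 × 253 = 506 mol; O₂ fed = 506 × 1.493 = 755.5 mol.
N₂ fed = 755.5 × 79/21 = 2842 mol.
Fuel reacted = 0.794 × 253 → ξ = 200.9 mol.
Outlet (n = n₀ + ν ξ):
  CH₄: 253 − 1(200.9) = 52.12
  O₂: 755.5 − 2(200.9) = 353.7
  N₂: 2842 (inert)
  CO₂: 0 + 1(200.9) = 200.9
  H₂O: 0 + 2(200.9) = 401.8

354 mol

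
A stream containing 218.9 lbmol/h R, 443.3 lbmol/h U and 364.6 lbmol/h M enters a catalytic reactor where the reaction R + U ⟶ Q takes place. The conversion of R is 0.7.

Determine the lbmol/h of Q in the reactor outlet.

R reacted = 0.7 × 218.9 = 153.2 lbmol/h; ν_R = −1, so ξ = 153.2/1 = 153.2 lbmol/h.
Outlet amounts (n = n₀ + ν ξ):
  R: 218.9 − 1(153.2) = 65.67
  U: 443.3 − 1(153.2) = 290.1
  Q: 0 + 1(153.2) = 153.2
  M: 364.6 (inert)

153 lbmol/h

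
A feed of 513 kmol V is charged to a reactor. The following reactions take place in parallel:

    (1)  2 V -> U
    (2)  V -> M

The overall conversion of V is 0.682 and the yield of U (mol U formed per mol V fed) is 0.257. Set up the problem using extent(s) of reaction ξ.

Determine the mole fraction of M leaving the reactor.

0.226

Yield of U: 1ξ₁ / 513 = 0.257 → ξ₁ = 131.8 kmol.
Conversion of V: 2ξ₁ + 1ξ₂ = 0.682 × 513 = 349.9 → ξ₂ = 86.18 kmol.
Outlet amounts (n = n₀ + Σ ν·ξ):
  V: 513 − 2(131.8) − 1(86.18) = 163.1
  U: 0 + 1(131.8) = 131.8
  M: 0 + 1(86.18) = 86.18
Total out = 381.2 kmol; y_M = 86.18 / 381.2 = 0.2261.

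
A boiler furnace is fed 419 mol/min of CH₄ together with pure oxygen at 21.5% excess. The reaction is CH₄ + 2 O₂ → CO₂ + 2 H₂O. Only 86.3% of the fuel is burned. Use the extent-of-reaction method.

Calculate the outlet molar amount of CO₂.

Stoichiometric O₂ = 2 × 419 = 838 mol/min; O₂ fed = 838 × 1.215 = 1018 mol/min.
Fuel reacted = 0.863 × 419 → ξ = 361.6 mol/min.
Outlet (n = n₀ + ν ξ):
  CH₄: 419 − 1(361.6) = 57.4
  O₂: 1018 − 2(361.6) = 295
  CO₂: 0 + 1(361.6) = 361.6
  H₂O: 0 + 2(361.6) = 723.2

362 mol/min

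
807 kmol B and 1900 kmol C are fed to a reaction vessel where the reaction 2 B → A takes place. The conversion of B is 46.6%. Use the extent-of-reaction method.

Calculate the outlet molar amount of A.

B reacted = 0.466 × 807 = 376.1 kmol; ν_B = −2, so ξ = 376.1/2 = 188 kmol.
Outlet amounts (n = n₀ + ν ξ):
  B: 807 − 2(188) = 430.9
  A: 0 + 1(188) = 188
  C: 1900 (inert)

188 kmol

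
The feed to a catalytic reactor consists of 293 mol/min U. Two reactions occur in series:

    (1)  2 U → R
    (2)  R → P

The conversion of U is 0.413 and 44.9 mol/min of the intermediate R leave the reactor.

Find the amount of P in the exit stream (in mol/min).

15.6 mol/min

Conversion of U: U consumed = 2ξ₁ = 0.413 × 293 → ξ₁ = 60.5 mol/min.
R balance: n_R = 0 + 1ξ₁ − 1ξ₂ = 44.9 → ξ₂ = (1·60.5 − 44.9)/1 = 15.6 mol/min.
Outlet amounts (n = n₀ + Σ ν·ξ):
  U: 293 − 2(60.5) = 172
  R: 0 + 1(60.5) − 1(15.6) = 44.9
  P: 0 + 1(15.6) = 15.6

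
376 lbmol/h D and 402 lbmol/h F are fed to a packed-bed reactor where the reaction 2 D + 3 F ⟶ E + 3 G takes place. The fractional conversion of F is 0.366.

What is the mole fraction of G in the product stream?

0.202

F reacted = 0.366 × 402 = 147.1 lbmol/h; ν_F = −3, so ξ = 147.1/3 = 49.04 lbmol/h.
Outlet amounts (n = n₀ + ν ξ):
  D: 376 − 2(49.04) = 277.9
  F: 402 − 3(49.04) = 254.9
  E: 0 + 1(49.04) = 49.04
  G: 0 + 3(49.04) = 147.1
Total out = 729 lbmol/h; y_G = 147.1 / 729 = 0.2018.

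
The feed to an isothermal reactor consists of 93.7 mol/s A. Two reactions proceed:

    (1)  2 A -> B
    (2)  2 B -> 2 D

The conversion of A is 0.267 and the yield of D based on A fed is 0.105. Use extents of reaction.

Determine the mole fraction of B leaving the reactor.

Conversion of A: A consumed = 2ξ₁ = 0.267 × 93.7 → ξ₁ = 12.51 mol/s.
Yield of D: 2ξ₂ / 93.7 = 0.105 → ξ₂ = 4.919 mol/s.
Outlet amounts (n = n₀ + Σ ν·ξ):
  A: 93.7 − 2(12.51) = 68.68
  B: 0 + 1(12.51) − 2(4.919) = 2.67
  D: 0 + 2(4.919) = 9.838
Total out = 81.19 mol/s; y_B = 2.67 / 81.19 = 0.03289.

0.0329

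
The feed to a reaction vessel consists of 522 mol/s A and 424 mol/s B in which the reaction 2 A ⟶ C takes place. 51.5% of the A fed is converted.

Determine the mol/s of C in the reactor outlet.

134 mol/s

A reacted = 0.515 × 522 = 268.8 mol/s; ν_A = −2, so ξ = 268.8/2 = 134.4 mol/s.
Outlet amounts (n = n₀ + ν ξ):
  A: 522 − 2(134.4) = 253.2
  C: 0 + 1(134.4) = 134.4
  B: 424 (inert)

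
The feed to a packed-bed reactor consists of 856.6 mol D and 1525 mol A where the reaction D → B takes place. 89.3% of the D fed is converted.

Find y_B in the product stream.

0.321

D reacted = 0.893 × 856.6 = 764.9 mol; ν_D = −1, so ξ = 764.9/1 = 764.9 mol.
Outlet amounts (n = n₀ + ν ξ):
  D: 856.6 − 1(764.9) = 91.66
  B: 0 + 1(764.9) = 764.9
  A: 1525 (inert)
Total out = 2382 mol; y_B = 764.9 / 2382 = 0.3212.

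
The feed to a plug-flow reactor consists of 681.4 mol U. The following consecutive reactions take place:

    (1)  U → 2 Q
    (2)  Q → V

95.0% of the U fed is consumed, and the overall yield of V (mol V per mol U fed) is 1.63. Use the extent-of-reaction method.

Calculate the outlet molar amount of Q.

184 mol

Conversion of U: U consumed = 1ξ₁ = 0.95 × 681.4 → ξ₁ = 647.3 mol.
Yield of V: 1ξ₂ / 681.4 = 1.63 → ξ₂ = 1111 mol.
Outlet amounts (n = n₀ + Σ ν·ξ):
  U: 681.4 − 1(647.3) = 34.07
  Q: 0 + 2(647.3) − 1(1111) = 184
  V: 0 + 1(1111) = 1111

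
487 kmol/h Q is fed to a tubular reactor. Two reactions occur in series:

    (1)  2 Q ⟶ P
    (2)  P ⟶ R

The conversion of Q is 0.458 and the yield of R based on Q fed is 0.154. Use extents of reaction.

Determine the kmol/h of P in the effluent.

Conversion of Q: Q consumed = 2ξ₁ = 0.458 × 487 → ξ₁ = 111.5 kmol/h.
Yield of R: 1ξ₂ / 487 = 0.154 → ξ₂ = 75 kmol/h.
Outlet amounts (n = n₀ + Σ ν·ξ):
  Q: 487 − 2(111.5) = 264
  P: 0 + 1(111.5) − 1(75) = 36.53
  R: 0 + 1(75) = 75

36.5 kmol/h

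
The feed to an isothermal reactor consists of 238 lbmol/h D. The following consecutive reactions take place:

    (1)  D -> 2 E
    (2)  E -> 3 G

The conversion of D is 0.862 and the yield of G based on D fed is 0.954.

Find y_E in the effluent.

0.563

Conversion of D: D consumed = 1ξ₁ = 0.862 × 238 → ξ₁ = 205.2 lbmol/h.
Yield of G: 3ξ₂ / 238 = 0.954 → ξ₂ = 75.68 lbmol/h.
Outlet amounts (n = n₀ + Σ ν·ξ):
  D: 238 − 1(205.2) = 32.84
  E: 0 + 2(205.2) − 1(75.68) = 334.6
  G: 0 + 3(75.68) = 227.1
Total out = 594.5 lbmol/h; y_E = 334.6 / 594.5 = 0.5629.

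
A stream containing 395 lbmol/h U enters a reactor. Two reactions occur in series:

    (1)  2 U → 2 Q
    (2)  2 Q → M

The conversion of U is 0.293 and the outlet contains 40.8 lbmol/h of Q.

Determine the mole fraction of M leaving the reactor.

0.105

Conversion of U: U consumed = 2ξ₁ = 0.293 × 395 → ξ₁ = 57.87 lbmol/h.
Q balance: n_Q = 0 + 2ξ₁ − 2ξ₂ = 40.8 → ξ₂ = (2·57.87 − 40.8)/2 = 37.47 lbmol/h.
Outlet amounts (n = n₀ + Σ ν·ξ):
  U: 395 − 2(57.87) = 279.3
  Q: 0 + 2(57.87) − 2(37.47) = 40.8
  M: 0 + 1(37.47) = 37.47
Total out = 357.5 lbmol/h; y_M = 37.47 / 357.5 = 0.1048.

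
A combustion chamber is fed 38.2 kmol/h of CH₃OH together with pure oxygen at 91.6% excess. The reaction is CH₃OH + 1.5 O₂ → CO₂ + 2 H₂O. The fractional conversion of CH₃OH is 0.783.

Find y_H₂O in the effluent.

Stoichiometric O₂ = 1.5 × 38.2 = 57.3 kmol/h; O₂ fed = 57.3 × 1.916 = 109.8 kmol/h.
Fuel reacted = 0.783 × 38.2 → ξ = 29.91 kmol/h.
Outlet (n = n₀ + ν ξ):
  CH₃OH: 38.2 − 1(29.91) = 8.289
  O₂: 109.8 − 1.5(29.91) = 64.92
  CO₂: 0 + 1(29.91) = 29.91
  H₂O: 0 + 2(29.91) = 59.82
Total out = 162.9 kmol/h; y_H₂O = 59.82 / 162.9 = 0.3671.

0.367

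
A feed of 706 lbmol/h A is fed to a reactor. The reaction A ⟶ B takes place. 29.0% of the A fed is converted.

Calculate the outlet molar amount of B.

205 lbmol/h

A reacted = 0.29 × 706 = 204.7 lbmol/h; ν_A = −1, so ξ = 204.7/1 = 204.7 lbmol/h.
Outlet amounts (n = n₀ + ν ξ):
  A: 706 − 1(204.7) = 501.3
  B: 0 + 1(204.7) = 204.7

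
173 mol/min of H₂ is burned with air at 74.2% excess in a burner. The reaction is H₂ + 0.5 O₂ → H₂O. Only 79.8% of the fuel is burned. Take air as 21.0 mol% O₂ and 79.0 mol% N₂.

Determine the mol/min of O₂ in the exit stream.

Stoichiometric O₂ = 0.5 × 173 = 86.5 mol/min; O₂ fed = 86.5 × 1.742 = 150.7 mol/min.
N₂ fed = 150.7 × 79/21 = 566.9 mol/min.
Fuel reacted = 0.798 × 173 → ξ = 138.1 mol/min.
Outlet (n = n₀ + ν ξ):
  H₂: 173 − 1(138.1) = 34.95
  O₂: 150.7 − 0.5(138.1) = 81.66
  N₂: 566.9 (inert)
  H₂O: 0 + 1(138.1) = 138.1

81.7 mol/min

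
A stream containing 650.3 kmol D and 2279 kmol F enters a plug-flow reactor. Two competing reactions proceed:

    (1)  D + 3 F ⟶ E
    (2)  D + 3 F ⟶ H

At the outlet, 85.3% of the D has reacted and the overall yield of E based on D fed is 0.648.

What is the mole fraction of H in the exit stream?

Yield of E: 1ξ₁ / 650.3 = 0.648 → ξ₁ = 421.4 kmol.
Conversion of D: 1ξ₁ + 1ξ₂ = 0.853 × 650.3 = 554.7 → ξ₂ = 133.3 kmol.
Outlet amounts (n = n₀ + Σ ν·ξ):
  D: 650.3 − 1(421.4) − 1(133.3) = 95.59
  F: 2279 − 3(421.4) − 3(133.3) = 614.9
  E: 0 + 1(421.4) = 421.4
  H: 0 + 1(133.3) = 133.3
Total out = 1265 kmol; y_H = 133.3 / 1265 = 0.1054.

0.105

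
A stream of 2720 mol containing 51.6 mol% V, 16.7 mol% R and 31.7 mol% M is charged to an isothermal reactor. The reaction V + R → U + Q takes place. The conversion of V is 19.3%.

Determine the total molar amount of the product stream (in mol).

V reacted = 0.193 × 1404 = 270.9 mol; ν_V = −1, so ξ = 270.9/1 = 270.9 mol.
Outlet amounts (n = n₀ + ν ξ):
  V: 1404 − 1(270.9) = 1133
  R: 454.2 − 1(270.9) = 183.4
  U: 0 + 1(270.9) = 270.9
  Q: 0 + 1(270.9) = 270.9
  M: 862.2 (inert)
Total out = 1133 + 183.4 + 270.9 + 270.9 + 862.2 = 2720 mol.

2720 mol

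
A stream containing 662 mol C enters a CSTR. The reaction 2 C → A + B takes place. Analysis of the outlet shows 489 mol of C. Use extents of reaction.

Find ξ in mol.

ξ = 86.5 mol

For C: n = n₀ − 2ξ → 489 = 662 − 2ξ, giving ξ = 86.5 mol.
Outlet amounts (n = n₀ + ν ξ):
  C: 662 − 2(86.5) = 489
  A: 0 + 1(86.5) = 86.5
  B: 0 + 1(86.5) = 86.5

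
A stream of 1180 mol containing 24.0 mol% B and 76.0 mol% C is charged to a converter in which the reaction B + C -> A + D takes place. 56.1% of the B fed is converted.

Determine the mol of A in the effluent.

B reacted = 0.561 × 283.2 = 158.9 mol; ν_B = −1, so ξ = 158.9/1 = 158.9 mol.
Outlet amounts (n = n₀ + ν ξ):
  B: 283.2 − 1(158.9) = 124.3
  C: 896.8 − 1(158.9) = 737.9
  A: 0 + 1(158.9) = 158.9
  D: 0 + 1(158.9) = 158.9

159 mol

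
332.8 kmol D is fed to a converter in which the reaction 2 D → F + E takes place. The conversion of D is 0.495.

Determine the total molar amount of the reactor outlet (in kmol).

333 kmol

D reacted = 0.495 × 332.8 = 164.7 kmol; ν_D = −2, so ξ = 164.7/2 = 82.37 kmol.
Outlet amounts (n = n₀ + ν ξ):
  D: 332.8 − 2(82.37) = 168.1
  F: 0 + 1(82.37) = 82.37
  E: 0 + 1(82.37) = 82.37
Total out = 168.1 + 82.37 + 82.37 = 332.8 kmol.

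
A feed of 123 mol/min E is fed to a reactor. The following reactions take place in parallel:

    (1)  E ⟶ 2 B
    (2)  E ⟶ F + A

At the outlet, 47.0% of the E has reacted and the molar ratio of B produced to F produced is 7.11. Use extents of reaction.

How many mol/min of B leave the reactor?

Conversion of E: E consumed = 0.47 × 123 = 57.81 mol/min = 1ξ₁ + 1ξ₂.
Selectivity: 2ξ₁ / (1ξ₂) = 7.11 → ξ₁ = 3.555 ξ₂.
Substitute: (1·3.555 + 1) ξ₂ = 57.81 → ξ₂ = 12.69 mol/min, ξ₁ = 45.12 mol/min.
Outlet amounts (n = n₀ + Σ ν·ξ):
  E: 123 − 1(45.12) − 1(12.69) = 65.19
  B: 0 + 2(45.12) = 90.24
  F: 0 + 1(12.69) = 12.69
  A: 0 + 1(12.69) = 12.69

90.2 mol/min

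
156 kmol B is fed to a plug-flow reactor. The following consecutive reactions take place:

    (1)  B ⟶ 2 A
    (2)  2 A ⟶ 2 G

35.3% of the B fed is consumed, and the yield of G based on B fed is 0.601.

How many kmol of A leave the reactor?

Conversion of B: B consumed = 1ξ₁ = 0.353 × 156 → ξ₁ = 55.07 kmol.
Yield of G: 2ξ₂ / 156 = 0.601 → ξ₂ = 46.88 kmol.
Outlet amounts (n = n₀ + Σ ν·ξ):
  B: 156 − 1(55.07) = 100.9
  A: 0 + 2(55.07) − 2(46.88) = 16.38
  G: 0 + 2(46.88) = 93.76

16.4 kmol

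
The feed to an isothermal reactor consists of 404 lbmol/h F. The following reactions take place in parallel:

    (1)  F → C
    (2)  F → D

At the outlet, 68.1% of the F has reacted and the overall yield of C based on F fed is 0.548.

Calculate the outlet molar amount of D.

53.7 lbmol/h

Yield of C: 1ξ₁ / 404 = 0.548 → ξ₁ = 221.4 lbmol/h.
Conversion of F: 1ξ₁ + 1ξ₂ = 0.681 × 404 = 275.1 → ξ₂ = 53.73 lbmol/h.
Outlet amounts (n = n₀ + Σ ν·ξ):
  F: 404 − 1(221.4) − 1(53.73) = 128.9
  C: 0 + 1(221.4) = 221.4
  D: 0 + 1(53.73) = 53.73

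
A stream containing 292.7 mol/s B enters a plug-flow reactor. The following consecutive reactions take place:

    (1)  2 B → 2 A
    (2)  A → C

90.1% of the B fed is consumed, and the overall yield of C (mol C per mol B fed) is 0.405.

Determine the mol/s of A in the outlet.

145 mol/s

Conversion of B: B consumed = 2ξ₁ = 0.901 × 292.7 → ξ₁ = 131.9 mol/s.
Yield of C: 1ξ₂ / 292.7 = 0.405 → ξ₂ = 118.5 mol/s.
Outlet amounts (n = n₀ + Σ ν·ξ):
  B: 292.7 − 2(131.9) = 28.98
  A: 0 + 2(131.9) − 1(118.5) = 145.2
  C: 0 + 1(118.5) = 118.5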